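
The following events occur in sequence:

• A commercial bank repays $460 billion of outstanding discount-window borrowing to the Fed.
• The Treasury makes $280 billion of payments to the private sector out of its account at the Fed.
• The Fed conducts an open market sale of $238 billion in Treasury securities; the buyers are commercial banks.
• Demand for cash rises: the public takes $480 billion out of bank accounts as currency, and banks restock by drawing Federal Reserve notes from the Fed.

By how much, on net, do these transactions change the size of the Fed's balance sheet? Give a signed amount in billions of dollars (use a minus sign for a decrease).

Discount-window repayment $460 billion: a Fed asset is shed → −$460B.
Government spending $280 billion: only the composition of liabilities changes → 0.
OMO sale (to banks) $238 billion: a Fed asset is shed → −$238B.
Currency withdrawal $480 billion: only the composition of liabilities changes → 0.
Net: −460 + 0 − 238 + 0 = -$698 billion.

-$698 billion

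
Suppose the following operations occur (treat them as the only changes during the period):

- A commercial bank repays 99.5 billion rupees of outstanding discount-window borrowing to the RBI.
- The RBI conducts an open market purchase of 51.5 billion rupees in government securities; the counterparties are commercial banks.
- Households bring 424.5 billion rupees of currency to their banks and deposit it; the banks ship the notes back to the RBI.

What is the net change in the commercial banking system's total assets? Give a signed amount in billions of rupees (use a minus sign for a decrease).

+325 billion

RBI balance sheet:
  Assets:      Securities +51.5B, Loans to banks −99.5B
  Liabilities: Bank reserves +376.5B, Currency in circulation −424.5B
Commercial banking system:
  Assets:      Reserves at CB +376.5B, Securities −51.5B
  Liabilities: Checkable deposits +424.5B, Borrowings from CB −99.5B
Change in total bank assets = +325 billion.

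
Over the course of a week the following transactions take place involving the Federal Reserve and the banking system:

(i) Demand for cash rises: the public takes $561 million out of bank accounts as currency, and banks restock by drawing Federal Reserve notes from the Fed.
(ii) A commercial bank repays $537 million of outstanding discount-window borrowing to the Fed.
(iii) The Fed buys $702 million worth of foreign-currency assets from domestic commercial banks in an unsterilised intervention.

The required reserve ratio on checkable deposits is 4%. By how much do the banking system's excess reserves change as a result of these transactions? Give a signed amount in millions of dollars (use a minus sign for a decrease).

Currency withdrawal $561 million: reserves −$561M, deposits −$561M.
Discount-window repayment $537 million: reserves −$537M, deposits 0.
FX purchase $702 million: reserves +$702M, deposits 0.
Totals: Δreserves = −$396M, Δdeposits = −$561M.
Δrequired reserves = 4% × −$561M = −$22.44M.
Δexcess reserves = Δreserves − Δrequired = −$396M − (−$22.44M) = -$373.56 million.

-$373.56 million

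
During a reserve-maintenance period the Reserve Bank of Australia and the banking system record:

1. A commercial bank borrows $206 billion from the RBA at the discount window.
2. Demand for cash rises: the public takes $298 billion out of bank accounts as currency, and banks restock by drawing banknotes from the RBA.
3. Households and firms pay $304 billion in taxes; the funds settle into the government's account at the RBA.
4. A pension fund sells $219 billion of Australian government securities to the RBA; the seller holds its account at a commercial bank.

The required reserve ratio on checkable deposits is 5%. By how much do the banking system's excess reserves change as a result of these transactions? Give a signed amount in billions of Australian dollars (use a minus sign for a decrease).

Discount-window loan $206 billion: reserves +$206B, deposits 0.
Currency withdrawal $298 billion: reserves −$298B, deposits −$298B.
Government account inflow $304 billion: reserves −$304B, deposits −$304B.
Asset purchase (from non-banks) $219 billion: reserves +$219B, deposits +$219B.
Totals: Δreserves = −$177B, Δdeposits = −$383B.
Δrequired reserves = 5% × −$383B = −$19.15B.
Δexcess reserves = Δreserves − Δrequired = −$177B − (−$19.15B) = -$157.85 billion.

-$157.85 billion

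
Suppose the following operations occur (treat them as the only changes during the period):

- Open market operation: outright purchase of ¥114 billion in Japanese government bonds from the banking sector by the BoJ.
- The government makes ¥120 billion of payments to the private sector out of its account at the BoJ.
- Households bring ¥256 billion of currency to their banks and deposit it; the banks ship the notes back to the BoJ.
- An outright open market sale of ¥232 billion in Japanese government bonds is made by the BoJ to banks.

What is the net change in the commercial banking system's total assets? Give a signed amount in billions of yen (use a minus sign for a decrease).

OMO purchase (from banks) ¥114 billion: just an asset swap on bank balance sheets → 0.
Government spending ¥120 billion: bank balance sheets expand → +¥120B.
Currency deposit ¥256 billion: bank balance sheets expand → +¥256B.
OMO sale (to banks) ¥232 billion: just an asset swap on bank balance sheets → 0.
Net: 0 + 120 + 256 + 0 = +¥376 billion.

+¥376 billion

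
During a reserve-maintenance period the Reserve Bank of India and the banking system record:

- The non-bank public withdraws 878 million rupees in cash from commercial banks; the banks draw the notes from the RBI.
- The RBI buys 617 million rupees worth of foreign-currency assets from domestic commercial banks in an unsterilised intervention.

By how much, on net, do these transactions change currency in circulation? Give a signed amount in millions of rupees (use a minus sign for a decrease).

+878 million

Currency withdrawal 878 million rupees: notes leave the central bank → +878M.
FX purchase 617 million rupees: no currency enters or leaves circulation → 0.
Net: 878 + 0 = +878 million.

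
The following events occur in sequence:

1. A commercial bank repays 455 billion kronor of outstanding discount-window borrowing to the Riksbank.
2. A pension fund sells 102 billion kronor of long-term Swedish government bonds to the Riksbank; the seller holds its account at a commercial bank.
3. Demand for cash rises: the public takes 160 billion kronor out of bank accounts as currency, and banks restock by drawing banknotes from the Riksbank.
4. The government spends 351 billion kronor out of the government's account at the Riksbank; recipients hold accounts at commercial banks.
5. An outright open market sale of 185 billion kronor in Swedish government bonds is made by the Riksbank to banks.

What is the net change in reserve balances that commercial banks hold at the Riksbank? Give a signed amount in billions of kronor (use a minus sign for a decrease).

-347 billion

Discount-window repayment 455 billion kronor: repayment is debited from reserves → −455B.
Asset purchase (from non-banks) 102 billion kronor: the Riksbank pays by crediting reserve accounts → +102B.
Currency withdrawal 160 billion kronor: banks swap reserves for currency → −160B.
Government spending 351 billion kronor: government payments flow into bank reserve accounts → +351B.
OMO sale (to banks) 185 billion kronor: the buying banks pay out of their reserve balances → −185B.
Net: −455 + 102 − 160 + 351 − 185 = -347 billion.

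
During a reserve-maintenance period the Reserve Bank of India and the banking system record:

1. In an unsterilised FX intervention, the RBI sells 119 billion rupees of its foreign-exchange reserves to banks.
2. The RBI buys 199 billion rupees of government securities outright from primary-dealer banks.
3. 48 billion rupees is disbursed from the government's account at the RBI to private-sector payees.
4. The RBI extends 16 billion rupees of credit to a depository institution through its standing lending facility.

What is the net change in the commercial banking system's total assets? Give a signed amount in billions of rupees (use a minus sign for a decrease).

FX sale 119 billion rupees: just an asset swap on bank balance sheets → 0.
OMO purchase (from banks) 199 billion rupees: just an asset swap on bank balance sheets → 0.
Government spending 48 billion rupees: bank balance sheets expand → +48B.
Discount-window loan 16 billion rupees: bank balance sheets expand → +16B.
Net: 0 + 0 + 48 + 16 = +64 billion.

+64 billion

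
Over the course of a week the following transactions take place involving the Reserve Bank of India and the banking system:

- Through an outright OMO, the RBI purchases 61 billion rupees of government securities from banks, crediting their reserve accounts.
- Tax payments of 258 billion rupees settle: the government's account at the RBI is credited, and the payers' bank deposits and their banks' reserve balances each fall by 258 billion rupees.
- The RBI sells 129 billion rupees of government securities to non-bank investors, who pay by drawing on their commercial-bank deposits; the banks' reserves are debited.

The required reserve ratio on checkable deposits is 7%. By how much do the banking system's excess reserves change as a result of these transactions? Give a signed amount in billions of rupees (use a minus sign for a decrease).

-298.91 billion

OMO purchase (from banks) 61 billion rupees: reserves +61B, deposits 0.
Government account inflow 258 billion rupees: reserves −258B, deposits −258B.
Asset sale (to non-banks) 129 billion rupees: reserves −129B, deposits −129B.
Totals: Δreserves = −326B, Δdeposits = −387B.
Δrequired reserves = 7% × −387B = −27.09B.
Δexcess reserves = Δreserves − Δrequired = −326B − (−27.09B) = -298.91 billion.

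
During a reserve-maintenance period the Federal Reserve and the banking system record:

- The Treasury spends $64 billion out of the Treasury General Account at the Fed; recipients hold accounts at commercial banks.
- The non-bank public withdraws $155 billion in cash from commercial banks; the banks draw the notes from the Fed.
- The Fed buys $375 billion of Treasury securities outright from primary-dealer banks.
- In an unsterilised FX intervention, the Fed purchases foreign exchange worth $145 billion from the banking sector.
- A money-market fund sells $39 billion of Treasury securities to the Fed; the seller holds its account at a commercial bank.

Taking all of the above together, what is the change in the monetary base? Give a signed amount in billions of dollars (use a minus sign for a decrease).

+$623 billion

Government spending $64 billion: a non-base liability converts back to reserves → +$64B.
Currency withdrawal $155 billion: just a shift between currency and reserves — both are base money → 0.
OMO purchase (from banks) $375 billion: Fed balance sheet expands → +$375B.
FX purchase $145 billion: Fed balance sheet expands → +$145B.
Asset purchase (from non-banks) $39 billion: Fed balance sheet expands → +$39B.
Net: 64 + 0 + 375 + 145 + 39 = +$623 billion.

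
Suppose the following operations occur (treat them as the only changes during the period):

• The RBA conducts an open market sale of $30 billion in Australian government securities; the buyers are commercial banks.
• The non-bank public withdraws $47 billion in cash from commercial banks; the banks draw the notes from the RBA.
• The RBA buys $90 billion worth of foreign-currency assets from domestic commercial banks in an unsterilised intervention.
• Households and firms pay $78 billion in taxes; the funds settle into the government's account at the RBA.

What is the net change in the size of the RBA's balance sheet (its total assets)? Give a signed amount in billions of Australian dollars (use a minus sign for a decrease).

+$60 billion

RBA balance sheet:
  Assets:      Securities −$30B, Foreign assets +$90B
  Liabilities: Bank reserves −$65B, Currency in circulation +$47B, Government deposits +$78B
Commercial banking system:
  Assets:      Reserves at CB −$65B, Securities +$30B, Foreign assets −$90B
  Liabilities: Checkable deposits −$125B
Change in total RBA assets = +$60 billion.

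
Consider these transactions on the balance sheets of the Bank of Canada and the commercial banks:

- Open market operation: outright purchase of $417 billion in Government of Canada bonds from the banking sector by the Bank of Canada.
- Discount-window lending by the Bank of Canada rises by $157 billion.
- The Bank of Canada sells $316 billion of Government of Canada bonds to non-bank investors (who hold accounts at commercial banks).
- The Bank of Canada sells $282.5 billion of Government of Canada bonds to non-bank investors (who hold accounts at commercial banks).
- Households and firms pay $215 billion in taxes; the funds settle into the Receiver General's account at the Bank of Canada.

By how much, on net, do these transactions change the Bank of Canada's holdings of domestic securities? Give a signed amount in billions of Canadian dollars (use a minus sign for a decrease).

Bank of Canada balance sheet:
  Assets:      Securities −$181.5B, Loans to banks +$157B
  Liabilities: Bank reserves −$239.5B, Government deposits +$215B
So the change in the Bank of Canada's holdings of domestic securities is -$181.5 billion.

-$181.5 billion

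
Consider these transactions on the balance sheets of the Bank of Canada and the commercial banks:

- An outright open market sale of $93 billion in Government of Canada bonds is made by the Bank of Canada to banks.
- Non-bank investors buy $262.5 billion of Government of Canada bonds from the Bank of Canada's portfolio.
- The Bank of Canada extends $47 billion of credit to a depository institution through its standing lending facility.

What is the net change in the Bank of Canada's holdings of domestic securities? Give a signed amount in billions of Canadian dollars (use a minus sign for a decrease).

OMO sale (to banks) $93 billion: securities removed from the Bank of Canada's portfolio → −$93B.
Asset sale (to non-banks) $262.5 billion: securities removed from the Bank of Canada's portfolio → −$262.5B.
Discount-window loan $47 billion: the Bank of Canada's securities portfolio is untouched → 0.
Net: −93 − 262.5 + 0 = -$355.5 billion.

-$355.5 billion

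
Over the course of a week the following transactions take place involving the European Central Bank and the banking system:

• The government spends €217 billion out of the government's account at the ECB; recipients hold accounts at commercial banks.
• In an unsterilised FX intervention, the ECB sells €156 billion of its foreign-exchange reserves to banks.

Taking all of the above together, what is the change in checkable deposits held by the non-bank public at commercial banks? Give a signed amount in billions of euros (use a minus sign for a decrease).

Government spending €217 billion: non-bank counterparties' bank balances rise → +€217B.
FX sale €156 billion: the counterparty is a bank, so public deposits are unchanged → 0.
Net: 217 + 0 = +€217 billion.

+€217 billion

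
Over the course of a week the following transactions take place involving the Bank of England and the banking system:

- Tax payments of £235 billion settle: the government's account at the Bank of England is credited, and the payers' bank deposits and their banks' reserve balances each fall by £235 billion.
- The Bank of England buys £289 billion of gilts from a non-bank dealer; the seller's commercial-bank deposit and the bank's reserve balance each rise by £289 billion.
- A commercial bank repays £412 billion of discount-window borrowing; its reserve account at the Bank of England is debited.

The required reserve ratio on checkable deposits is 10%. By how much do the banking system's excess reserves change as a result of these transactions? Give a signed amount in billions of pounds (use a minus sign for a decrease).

Government account inflow £235 billion: reserves −£235B, deposits −£235B.
Asset purchase (from non-banks) £289 billion: reserves +£289B, deposits +£289B.
Discount-window repayment £412 billion: reserves −£412B, deposits 0.
Totals: Δreserves = −£358B, Δdeposits = +£54B.
Δrequired reserves = 10% × +£54B = +£5.4B.
Δexcess reserves = Δreserves − Δrequired = −£358B − (+£5.4B) = -£363.4 billion.

-£363.4 billion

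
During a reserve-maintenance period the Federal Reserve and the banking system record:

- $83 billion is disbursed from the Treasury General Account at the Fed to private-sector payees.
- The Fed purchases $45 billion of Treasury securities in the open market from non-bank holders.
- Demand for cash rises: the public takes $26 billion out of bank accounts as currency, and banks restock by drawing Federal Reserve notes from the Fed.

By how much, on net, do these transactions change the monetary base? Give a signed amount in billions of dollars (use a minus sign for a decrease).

Fed balance sheet:
  Assets:      Securities +$45B
  Liabilities: Bank reserves +$102B, Currency in circulation +$26B, Government deposits −$83B
Commercial banking system:
  Assets:      Reserves at CB +$102B
  Liabilities: Checkable deposits +$102B
Monetary base = currency + reserves: +$26B + (+$102B) = +$128 billion.

+$128 billion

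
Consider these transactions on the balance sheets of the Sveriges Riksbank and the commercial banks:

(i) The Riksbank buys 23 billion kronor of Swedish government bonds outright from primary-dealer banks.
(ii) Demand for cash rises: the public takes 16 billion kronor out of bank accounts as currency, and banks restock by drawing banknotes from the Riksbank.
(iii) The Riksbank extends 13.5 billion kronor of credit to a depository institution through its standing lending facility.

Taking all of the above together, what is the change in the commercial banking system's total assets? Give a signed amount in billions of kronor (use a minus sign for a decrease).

Riksbank balance sheet:
  Assets:      Securities +23B, Loans to banks +13.5B
  Liabilities: Bank reserves +20.5B, Currency in circulation +16B
Commercial banking system:
  Assets:      Reserves at CB +20.5B, Securities −23B
  Liabilities: Checkable deposits −16B, Borrowings from CB +13.5B
Change in total bank assets = -2.5 billion.

-2.5 billion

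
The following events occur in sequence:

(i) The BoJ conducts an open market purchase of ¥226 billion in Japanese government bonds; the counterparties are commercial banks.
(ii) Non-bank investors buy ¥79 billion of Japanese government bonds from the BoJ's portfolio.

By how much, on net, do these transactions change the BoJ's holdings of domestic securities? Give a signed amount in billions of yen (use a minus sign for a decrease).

+¥147 billion

OMO purchase (from banks) ¥226 billion: securities added to the BoJ's portfolio → +¥226B.
Asset sale (to non-banks) ¥79 billion: securities removed from the BoJ's portfolio → −¥79B.
Net: 226 − 79 = +¥147 billion.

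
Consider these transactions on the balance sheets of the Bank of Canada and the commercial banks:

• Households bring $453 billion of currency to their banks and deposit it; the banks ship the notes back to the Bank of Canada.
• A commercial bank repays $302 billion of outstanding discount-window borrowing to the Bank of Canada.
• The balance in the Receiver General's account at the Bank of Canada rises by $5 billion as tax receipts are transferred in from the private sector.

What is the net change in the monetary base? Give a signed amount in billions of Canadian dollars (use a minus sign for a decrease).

-$307 billion

Currency deposit $453 billion: just a shift between currency and reserves — both are base money → 0.
Discount-window repayment $302 billion: Bank of Canada balance sheet contracts → −$302B.
Government account inflow $5 billion: reserves shift to a non-base liability → −$5B.
Net: 0 − 302 − 5 = -$307 billion.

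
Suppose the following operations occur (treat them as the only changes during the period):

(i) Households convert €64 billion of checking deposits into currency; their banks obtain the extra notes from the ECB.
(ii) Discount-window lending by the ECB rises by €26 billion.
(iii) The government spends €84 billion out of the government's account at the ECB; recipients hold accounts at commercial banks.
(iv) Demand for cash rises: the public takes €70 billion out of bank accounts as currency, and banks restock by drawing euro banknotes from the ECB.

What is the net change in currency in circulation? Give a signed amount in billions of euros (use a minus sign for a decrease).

+€134 billion

Currency withdrawal €64 billion: notes leave the central bank → +€64B.
Discount-window loan €26 billion: no currency enters or leaves circulation → 0.
Government spending €84 billion: no currency enters or leaves circulation → 0.
Currency withdrawal €70 billion: notes leave the central bank → +€70B.
Net: 64 + 0 + 0 + 70 = +€134 billion.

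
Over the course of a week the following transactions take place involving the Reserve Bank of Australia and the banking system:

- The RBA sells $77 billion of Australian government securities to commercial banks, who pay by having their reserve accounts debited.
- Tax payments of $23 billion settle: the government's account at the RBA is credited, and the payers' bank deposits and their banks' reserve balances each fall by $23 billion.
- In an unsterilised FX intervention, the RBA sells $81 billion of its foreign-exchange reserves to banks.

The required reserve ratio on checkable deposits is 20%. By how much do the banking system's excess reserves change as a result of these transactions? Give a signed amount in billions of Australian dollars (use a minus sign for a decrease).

OMO sale (to banks) $77 billion: reserves −$77B, deposits 0.
Government account inflow $23 billion: reserves −$23B, deposits −$23B.
FX sale $81 billion: reserves −$81B, deposits 0.
Totals: Δreserves = −$181B, Δdeposits = −$23B.
Δrequired reserves = 20% × −$23B = −$4.6B.
Δexcess reserves = Δreserves − Δrequired = −$181B − (−$4.6B) = -$176.4 billion.

-$176.4 billion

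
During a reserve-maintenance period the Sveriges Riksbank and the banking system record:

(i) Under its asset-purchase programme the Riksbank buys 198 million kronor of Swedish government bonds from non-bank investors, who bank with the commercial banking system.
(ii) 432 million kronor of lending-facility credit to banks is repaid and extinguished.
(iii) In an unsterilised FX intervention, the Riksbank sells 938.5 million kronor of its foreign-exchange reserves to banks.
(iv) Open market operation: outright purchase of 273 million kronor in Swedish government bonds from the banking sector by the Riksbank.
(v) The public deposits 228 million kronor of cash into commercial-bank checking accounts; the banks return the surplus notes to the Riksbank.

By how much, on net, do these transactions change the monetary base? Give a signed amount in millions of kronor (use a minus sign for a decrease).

Asset purchase (from non-banks) 198 million kronor: Riksbank balance sheet expands → +198M.
Discount-window repayment 432 million kronor: Riksbank balance sheet contracts → −432M.
FX sale 938.5 million kronor: Riksbank balance sheet contracts → −938.5M.
OMO purchase (from banks) 273 million kronor: Riksbank balance sheet expands → +273M.
Currency deposit 228 million kronor: just a shift between currency and reserves — both are base money → 0.
Net: 198 − 432 − 938.5 + 273 + 0 = -899.5 million.

-899.5 million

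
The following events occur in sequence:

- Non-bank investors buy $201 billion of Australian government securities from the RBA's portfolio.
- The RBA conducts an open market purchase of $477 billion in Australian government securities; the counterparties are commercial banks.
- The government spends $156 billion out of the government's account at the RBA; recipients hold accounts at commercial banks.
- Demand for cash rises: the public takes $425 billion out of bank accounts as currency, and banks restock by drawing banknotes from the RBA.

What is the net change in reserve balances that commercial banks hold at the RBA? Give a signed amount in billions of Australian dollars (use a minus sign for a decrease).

+$7 billion

RBA balance sheet:
  Assets:      Securities +$276B
  Liabilities: Bank reserves +$7B, Currency in circulation +$425B, Government deposits −$156B
Commercial banking system:
  Assets:      Reserves at CB +$7B, Securities −$477B
  Liabilities: Checkable deposits −$470B
So the change in reserve balances that commercial banks hold at the RBA is +$7 billion.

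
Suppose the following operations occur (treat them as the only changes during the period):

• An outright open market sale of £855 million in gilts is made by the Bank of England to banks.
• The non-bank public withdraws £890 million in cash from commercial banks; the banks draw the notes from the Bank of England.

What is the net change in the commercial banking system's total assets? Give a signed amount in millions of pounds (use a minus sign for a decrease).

-£890 million

OMO sale (to banks) £855 million: just an asset swap on bank balance sheets → 0.
Currency withdrawal £890 million: bank balance sheets shrink → −£890M.
Net: 0 − 890 = -£890 million.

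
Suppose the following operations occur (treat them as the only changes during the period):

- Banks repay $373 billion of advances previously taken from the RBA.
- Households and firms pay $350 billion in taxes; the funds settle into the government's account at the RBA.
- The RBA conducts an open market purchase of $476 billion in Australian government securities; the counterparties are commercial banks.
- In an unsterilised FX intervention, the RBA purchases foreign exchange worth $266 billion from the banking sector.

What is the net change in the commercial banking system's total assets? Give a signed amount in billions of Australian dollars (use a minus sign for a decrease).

-$723 billion

RBA balance sheet:
  Assets:      Securities +$476B, Loans to banks −$373B, Foreign assets +$266B
  Liabilities: Bank reserves +$19B, Government deposits +$350B
Commercial banking system:
  Assets:      Reserves at CB +$19B, Securities −$476B, Foreign assets −$266B
  Liabilities: Checkable deposits −$350B, Borrowings from CB −$373B
Change in total bank assets = -$723 billion.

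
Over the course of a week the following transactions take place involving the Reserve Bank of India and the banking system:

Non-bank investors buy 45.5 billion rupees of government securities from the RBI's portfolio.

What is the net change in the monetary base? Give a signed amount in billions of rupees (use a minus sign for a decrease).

-45.5 billion

RBI balance sheet:
  Assets:      Securities −45.5B
  Liabilities: Bank reserves −45.5B
Monetary base = currency + reserves: 0 + (−45.5B) = -45.5 billion.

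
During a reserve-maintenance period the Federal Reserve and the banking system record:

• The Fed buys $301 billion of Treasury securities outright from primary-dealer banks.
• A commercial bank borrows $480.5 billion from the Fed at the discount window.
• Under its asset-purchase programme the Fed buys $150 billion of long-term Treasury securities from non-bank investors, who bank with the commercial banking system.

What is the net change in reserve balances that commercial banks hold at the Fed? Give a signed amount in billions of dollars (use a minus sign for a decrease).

OMO purchase (from banks) $301 billion: the Fed pays by crediting reserve accounts → +$301B.
Discount-window loan $480.5 billion: the loan is credited to the bank's reserve account → +$480.5B.
Asset purchase (from non-banks) $150 billion: the Fed pays by crediting reserve accounts → +$150B.
Net: 301 + 480.5 + 150 = +$931.5 billion.

+$931.5 billion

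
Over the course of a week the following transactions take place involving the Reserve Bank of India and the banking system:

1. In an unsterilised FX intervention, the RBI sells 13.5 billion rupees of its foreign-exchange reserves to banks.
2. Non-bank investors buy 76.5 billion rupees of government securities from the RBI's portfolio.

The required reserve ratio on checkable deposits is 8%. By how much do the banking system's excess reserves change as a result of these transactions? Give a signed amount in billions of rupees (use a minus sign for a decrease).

-83.88 billion

FX sale 13.5 billion rupees: reserves −13.5B, deposits 0.
Asset sale (to non-banks) 76.5 billion rupees: reserves −76.5B, deposits −76.5B.
Totals: Δreserves = −90B, Δdeposits = −76.5B.
Δrequired reserves = 8% × −76.5B = −6.12B.
Δexcess reserves = Δreserves − Δrequired = −90B − (−6.12B) = -83.88 billion.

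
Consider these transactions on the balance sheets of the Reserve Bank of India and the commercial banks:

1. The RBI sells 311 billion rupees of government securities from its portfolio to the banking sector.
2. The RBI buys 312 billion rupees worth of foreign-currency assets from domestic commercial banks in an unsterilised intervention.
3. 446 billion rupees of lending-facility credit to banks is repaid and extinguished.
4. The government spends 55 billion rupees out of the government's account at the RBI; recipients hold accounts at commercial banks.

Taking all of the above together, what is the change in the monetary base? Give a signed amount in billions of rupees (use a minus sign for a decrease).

RBI balance sheet:
  Assets:      Securities −311B, Loans to banks −446B, Foreign assets +312B
  Liabilities: Bank reserves −390B, Government deposits −55B
Monetary base = currency + reserves: 0 + (−390B) = -390 billion.

-390 billion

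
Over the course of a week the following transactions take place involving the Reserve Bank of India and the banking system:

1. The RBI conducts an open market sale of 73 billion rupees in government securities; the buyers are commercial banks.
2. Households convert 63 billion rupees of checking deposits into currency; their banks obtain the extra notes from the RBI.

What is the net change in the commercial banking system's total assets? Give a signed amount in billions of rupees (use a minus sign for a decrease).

-63 billion

OMO sale (to banks) 73 billion rupees: just an asset swap on bank balance sheets → 0.
Currency withdrawal 63 billion rupees: bank balance sheets shrink → −63B.
Net: 0 − 63 = -63 billion.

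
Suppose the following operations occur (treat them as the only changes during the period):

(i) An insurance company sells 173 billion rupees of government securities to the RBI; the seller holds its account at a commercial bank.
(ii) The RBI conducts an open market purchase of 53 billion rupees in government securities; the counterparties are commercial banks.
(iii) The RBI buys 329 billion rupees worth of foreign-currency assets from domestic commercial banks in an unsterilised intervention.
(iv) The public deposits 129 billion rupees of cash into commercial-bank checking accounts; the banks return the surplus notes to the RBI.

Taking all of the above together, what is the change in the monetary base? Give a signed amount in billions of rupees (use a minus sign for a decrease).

+555 billion

Asset purchase (from non-banks) 173 billion rupees: RBI balance sheet expands → +173B.
OMO purchase (from banks) 53 billion rupees: RBI balance sheet expands → +53B.
FX purchase 329 billion rupees: RBI balance sheet expands → +329B.
Currency deposit 129 billion rupees: just a shift between currency and reserves — both are base money → 0.
Net: 173 + 53 + 329 + 0 = +555 billion.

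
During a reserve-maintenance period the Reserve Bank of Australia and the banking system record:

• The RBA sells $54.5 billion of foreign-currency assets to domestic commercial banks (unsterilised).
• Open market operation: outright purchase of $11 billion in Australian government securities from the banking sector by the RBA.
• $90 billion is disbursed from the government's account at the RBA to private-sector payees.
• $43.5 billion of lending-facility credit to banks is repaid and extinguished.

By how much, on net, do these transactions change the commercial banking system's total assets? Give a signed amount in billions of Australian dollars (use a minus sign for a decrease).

+$46.5 billion

FX sale $54.5 billion: just an asset swap on bank balance sheets → 0.
OMO purchase (from banks) $11 billion: just an asset swap on bank balance sheets → 0.
Government spending $90 billion: bank balance sheets expand → +$90B.
Discount-window repayment $43.5 billion: bank balance sheets shrink → −$43.5B.
Net: 0 + 0 + 90 − 43.5 = +$46.5 billion.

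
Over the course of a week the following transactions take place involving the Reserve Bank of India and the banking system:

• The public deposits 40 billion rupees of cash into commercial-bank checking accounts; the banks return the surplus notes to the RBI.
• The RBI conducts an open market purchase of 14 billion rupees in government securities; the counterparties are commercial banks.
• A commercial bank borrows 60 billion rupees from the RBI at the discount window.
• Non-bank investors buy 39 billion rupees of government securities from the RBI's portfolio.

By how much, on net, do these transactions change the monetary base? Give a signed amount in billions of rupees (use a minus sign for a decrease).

+35 billion

RBI balance sheet:
  Assets:      Securities −25B, Loans to banks +60B
  Liabilities: Bank reserves +75B, Currency in circulation −40B
Commercial banking system:
  Assets:      Reserves at CB +75B, Securities −14B
  Liabilities: Checkable deposits +1B, Borrowings from CB +60B
Monetary base = currency + reserves: −40B + (+75B) = +35 billion.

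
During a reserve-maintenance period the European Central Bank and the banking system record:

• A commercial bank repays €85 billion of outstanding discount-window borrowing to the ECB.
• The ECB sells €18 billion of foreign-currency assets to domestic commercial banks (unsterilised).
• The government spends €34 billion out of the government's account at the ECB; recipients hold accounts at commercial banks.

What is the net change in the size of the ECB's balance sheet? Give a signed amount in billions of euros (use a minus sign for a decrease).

-€103 billion

Discount-window repayment €85 billion: an ECB asset is shed → −€85B.
FX sale €18 billion: an ECB asset is shed → −€18B.
Government spending €34 billion: only the composition of liabilities changes → 0.
Net: −85 − 18 + 0 = -€103 billion.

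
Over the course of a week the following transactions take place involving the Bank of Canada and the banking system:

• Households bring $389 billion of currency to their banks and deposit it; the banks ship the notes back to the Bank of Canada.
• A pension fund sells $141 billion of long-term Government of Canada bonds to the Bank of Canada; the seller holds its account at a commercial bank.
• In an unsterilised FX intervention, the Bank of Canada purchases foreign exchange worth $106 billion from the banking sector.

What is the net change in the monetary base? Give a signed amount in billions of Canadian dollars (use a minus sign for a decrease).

+$247 billion

Currency deposit $389 billion: just a shift between currency and reserves — both are base money → 0.
Asset purchase (from non-banks) $141 billion: Bank of Canada balance sheet expands → +$141B.
FX purchase $106 billion: Bank of Canada balance sheet expands → +$106B.
Net: 0 + 141 + 106 = +$247 billion.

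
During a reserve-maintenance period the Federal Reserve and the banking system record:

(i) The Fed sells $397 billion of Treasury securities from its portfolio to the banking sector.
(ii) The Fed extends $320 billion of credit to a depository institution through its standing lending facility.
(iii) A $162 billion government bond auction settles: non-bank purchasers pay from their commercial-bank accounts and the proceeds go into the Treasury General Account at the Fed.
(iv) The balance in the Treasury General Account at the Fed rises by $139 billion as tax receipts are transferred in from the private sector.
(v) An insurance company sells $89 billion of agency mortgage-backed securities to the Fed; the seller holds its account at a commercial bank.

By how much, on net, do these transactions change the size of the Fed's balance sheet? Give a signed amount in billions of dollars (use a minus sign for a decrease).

Fed balance sheet:
  Assets:      Securities −$308B, Loans to banks +$320B
  Liabilities: Bank reserves −$289B, Government deposits +$301B
Change in total Fed assets = +$12 billion.

+$12 billion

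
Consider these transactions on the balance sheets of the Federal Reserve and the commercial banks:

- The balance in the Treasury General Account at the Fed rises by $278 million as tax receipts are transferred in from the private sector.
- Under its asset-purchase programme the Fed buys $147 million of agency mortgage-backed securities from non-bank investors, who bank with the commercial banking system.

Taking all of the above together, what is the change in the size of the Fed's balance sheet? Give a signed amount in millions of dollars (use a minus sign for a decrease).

+$147 million

Government account inflow $278 million: only the composition of liabilities changes → 0.
Asset purchase (from non-banks) $147 million: a Fed asset is acquired → +$147M.
Net: 0 + 147 = +$147 million.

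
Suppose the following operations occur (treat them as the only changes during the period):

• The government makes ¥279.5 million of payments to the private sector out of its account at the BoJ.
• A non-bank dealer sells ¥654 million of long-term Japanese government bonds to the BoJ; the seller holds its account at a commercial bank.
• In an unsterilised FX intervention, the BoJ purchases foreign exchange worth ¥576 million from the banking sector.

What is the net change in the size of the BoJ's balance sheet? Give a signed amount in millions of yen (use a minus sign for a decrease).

+¥1230 million

Government spending ¥279.5 million: only the composition of liabilities changes → 0.
Asset purchase (from non-banks) ¥654 million: a BoJ asset is acquired → +¥654M.
FX purchase ¥576 million: a BoJ asset is acquired → +¥576M.
Net: 0 + 654 + 576 = +¥1230 million.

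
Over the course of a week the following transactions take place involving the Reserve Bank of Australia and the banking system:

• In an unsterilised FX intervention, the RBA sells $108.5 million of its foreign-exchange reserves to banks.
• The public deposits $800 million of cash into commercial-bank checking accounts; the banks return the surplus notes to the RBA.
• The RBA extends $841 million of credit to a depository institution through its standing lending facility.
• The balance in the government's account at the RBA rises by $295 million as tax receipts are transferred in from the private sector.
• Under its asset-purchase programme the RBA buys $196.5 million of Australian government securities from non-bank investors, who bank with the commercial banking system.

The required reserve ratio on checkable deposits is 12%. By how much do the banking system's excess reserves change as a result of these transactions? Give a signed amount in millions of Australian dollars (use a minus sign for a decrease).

FX sale $108.5 million: reserves −$108.5M, deposits 0.
Currency deposit $800 million: reserves +$800M, deposits +$800M.
Discount-window loan $841 million: reserves +$841M, deposits 0.
Government account inflow $295 million: reserves −$295M, deposits −$295M.
Asset purchase (from non-banks) $196.5 million: reserves +$196.5M, deposits +$196.5M.
Totals: Δreserves = +$1434M, Δdeposits = +$701.5M.
Δrequired reserves = 12% × +$701.5M = +$84.18M.
Δexcess reserves = Δreserves − Δrequired = +$1434M − (+$84.18M) = +$1349.82 million.

+$1349.82 million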